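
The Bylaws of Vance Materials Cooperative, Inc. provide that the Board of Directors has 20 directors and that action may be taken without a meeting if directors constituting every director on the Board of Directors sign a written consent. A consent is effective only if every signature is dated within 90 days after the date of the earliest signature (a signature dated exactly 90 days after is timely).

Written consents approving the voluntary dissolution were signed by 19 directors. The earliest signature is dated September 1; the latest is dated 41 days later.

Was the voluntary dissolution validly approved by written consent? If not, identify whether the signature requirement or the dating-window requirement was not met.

Signatures required: all of 20 — unanimous means all 20, so 20 needed; 19 signed. Insufficient.
Dating window: the latest signature is 41 days after the earliest; the limit is 90 days. Within the window.

Not effective — insufficient signatures.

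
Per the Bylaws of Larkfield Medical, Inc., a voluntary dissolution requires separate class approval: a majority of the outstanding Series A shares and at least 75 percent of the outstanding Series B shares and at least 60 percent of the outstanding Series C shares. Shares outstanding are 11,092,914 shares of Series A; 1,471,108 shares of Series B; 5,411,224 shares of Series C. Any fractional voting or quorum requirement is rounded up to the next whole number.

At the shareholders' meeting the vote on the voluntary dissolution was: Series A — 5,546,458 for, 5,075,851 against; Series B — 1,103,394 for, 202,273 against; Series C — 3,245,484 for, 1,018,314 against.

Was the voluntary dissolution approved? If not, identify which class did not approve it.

Not approved — the Series C shares did not give the required vote.

Series A: a majority of 11092914 is 5546458; 5,546,458 required, 5,546,458 in favor — approved.
Series B: 3/4 of 1471108 = 1103331; 1,103,331 required, 1,103,394 in favor — approved.
Series C: 3/5 of 5411224 = 3246734.40, rounded up to 3246735; 3,246,735 required, 3,245,484 in favor — not approved.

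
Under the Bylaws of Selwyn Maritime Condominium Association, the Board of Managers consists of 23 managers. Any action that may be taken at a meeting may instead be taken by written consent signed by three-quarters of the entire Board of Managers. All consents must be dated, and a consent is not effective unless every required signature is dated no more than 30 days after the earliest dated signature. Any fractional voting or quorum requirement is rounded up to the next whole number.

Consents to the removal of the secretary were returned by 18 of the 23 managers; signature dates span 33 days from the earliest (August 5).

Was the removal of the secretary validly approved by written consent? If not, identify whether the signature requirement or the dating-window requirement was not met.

Not effective — dating-window requirement not satisfied.

Signatures required: three-quarters of 23 — 3/4 of 23 = 17.25, rounded up to 18, so 18 needed; 18 signed. Sufficient.
Dating window: the latest signature is 33 days after the earliest; the limit is 30 days. Outside the window.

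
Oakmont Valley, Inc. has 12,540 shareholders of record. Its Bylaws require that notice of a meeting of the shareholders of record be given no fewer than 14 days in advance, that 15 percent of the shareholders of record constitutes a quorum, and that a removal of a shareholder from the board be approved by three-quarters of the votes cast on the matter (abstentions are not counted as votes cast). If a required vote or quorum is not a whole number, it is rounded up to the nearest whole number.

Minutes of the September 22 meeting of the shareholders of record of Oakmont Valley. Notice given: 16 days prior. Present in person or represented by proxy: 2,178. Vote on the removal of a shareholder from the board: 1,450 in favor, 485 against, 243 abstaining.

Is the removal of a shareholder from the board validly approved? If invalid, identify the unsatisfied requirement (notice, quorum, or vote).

Invalid — vote requirement not satisfied.

Notice: 16 days given; 14 required. Satisfied.
Quorum: 15% of 12,540 = 1,881; 2,178 present. Satisfied.
Vote: requires three-fourths of the votes cast (2,178 − 243 abstaining = 1,935); 3/4 of 1935 = 1451.25, rounded up to 1452, so 1,452 needed; 1,450 in favor. Not satisfied.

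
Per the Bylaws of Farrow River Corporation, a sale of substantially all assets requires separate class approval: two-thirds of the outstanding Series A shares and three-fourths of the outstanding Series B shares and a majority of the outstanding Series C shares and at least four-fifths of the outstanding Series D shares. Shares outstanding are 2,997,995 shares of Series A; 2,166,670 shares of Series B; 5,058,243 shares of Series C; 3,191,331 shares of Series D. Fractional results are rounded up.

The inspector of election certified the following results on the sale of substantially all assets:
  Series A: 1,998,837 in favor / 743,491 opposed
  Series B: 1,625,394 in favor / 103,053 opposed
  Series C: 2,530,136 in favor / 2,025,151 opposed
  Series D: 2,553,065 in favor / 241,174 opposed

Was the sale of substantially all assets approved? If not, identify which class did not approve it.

Approved — every class gave the required vote.

Series A: 2/3 of 2997995 = 1998663.33, rounded up to 1998664; 1,998,664 required, 1,998,837 in favor — approved.
Series B: 3/4 of 2166670 = 1625002.50, rounded up to 1625003; 1,625,003 required, 1,625,394 in favor — approved.
Series C: a majority of 5058243 is 2529122; 2,529,122 required, 2,530,136 in favor — approved.
Series D: 4/5 of 3191331 = 2553064.80, rounded up to 2553065; 2,553,065 required, 2,553,065 in favor — approved.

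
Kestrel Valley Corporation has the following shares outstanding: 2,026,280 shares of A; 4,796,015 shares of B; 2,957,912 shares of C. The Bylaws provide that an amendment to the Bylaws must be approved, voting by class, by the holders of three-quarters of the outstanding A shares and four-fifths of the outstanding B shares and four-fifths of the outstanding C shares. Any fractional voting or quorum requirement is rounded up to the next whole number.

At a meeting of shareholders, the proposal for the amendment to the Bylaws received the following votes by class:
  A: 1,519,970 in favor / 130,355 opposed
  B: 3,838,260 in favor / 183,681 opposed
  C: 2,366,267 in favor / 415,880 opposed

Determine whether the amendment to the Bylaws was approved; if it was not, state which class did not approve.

Not approved — the C shares did not give the required vote.

A: 3/4 of 2026280 = 1519710; 1,519,710 required, 1,519,970 in favor — approved.
B: 4/5 of 4796015 = 3836812; 3,836,812 required, 3,838,260 in favor — approved.
C: 4/5 of 2957912 = 2366329.60, rounded up to 2366330; 2,366,330 required, 2,366,267 in favor — not approved.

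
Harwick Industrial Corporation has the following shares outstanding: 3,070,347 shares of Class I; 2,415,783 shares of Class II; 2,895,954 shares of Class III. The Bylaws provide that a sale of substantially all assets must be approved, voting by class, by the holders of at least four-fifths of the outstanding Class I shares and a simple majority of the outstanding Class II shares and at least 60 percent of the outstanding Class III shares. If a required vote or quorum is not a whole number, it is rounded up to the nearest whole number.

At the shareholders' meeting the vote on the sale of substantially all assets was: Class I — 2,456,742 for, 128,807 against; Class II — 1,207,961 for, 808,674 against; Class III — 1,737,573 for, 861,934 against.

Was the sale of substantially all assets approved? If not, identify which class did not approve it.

Class I: 4/5 of 3070347 = 2456277.60, rounded up to 2456278; 2,456,278 required, 2,456,742 in favor — approved.
Class II: a majority of 2415783 is 1207892; 1,207,892 required, 1,207,961 in favor — approved.
Class III: 3/5 of 2895954 = 1737572.40, rounded up to 1737573; 1,737,573 required, 1,737,573 in favor — approved.

Approved — every class gave the required vote.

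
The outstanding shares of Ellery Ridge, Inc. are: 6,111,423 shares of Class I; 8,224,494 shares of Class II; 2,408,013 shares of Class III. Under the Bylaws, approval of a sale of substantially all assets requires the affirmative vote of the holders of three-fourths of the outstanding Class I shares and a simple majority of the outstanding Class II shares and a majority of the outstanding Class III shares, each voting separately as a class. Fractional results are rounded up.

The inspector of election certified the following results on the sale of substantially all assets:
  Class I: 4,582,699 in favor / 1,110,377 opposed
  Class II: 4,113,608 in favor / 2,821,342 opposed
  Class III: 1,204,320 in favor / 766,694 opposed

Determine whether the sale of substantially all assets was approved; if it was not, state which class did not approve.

Class I: 3/4 of 6111423 = 4583567.25, rounded up to 4583568; 4,583,568 required, 4,582,699 in favor — not approved.
Class II: a majority of 8224494 is 4112248; 4,112,248 required, 4,113,608 in favor — approved.
Class III: a majority of 2408013 is 1204007; 1,204,007 required, 1,204,320 in favor — approved.

Not approved — the Class I shares did not give the required vote.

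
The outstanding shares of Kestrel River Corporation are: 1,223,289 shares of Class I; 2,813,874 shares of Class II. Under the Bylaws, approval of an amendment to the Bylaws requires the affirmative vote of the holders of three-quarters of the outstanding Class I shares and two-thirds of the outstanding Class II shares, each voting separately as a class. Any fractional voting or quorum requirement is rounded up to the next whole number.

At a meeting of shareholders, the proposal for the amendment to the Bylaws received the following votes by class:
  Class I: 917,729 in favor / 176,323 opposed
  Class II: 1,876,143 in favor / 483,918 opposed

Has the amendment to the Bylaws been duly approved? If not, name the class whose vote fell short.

Class I: 3/4 of 1223289 = 917466.75, rounded up to 917467; 917,467 required, 917,729 in favor — approved.
Class II: 2/3 of 2813874 = 1875916; 1,875,916 required, 1,876,143 in favor — approved.

Approved — every class gave the required vote.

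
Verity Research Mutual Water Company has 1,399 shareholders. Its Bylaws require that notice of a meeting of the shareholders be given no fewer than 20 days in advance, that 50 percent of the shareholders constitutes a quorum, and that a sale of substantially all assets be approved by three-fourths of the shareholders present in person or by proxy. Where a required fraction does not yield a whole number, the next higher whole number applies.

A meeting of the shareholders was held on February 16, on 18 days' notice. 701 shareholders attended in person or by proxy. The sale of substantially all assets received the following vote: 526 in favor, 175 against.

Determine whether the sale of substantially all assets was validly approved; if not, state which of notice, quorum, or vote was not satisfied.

Notice: 18 days given; 20 required. Not satisfied.
Quorum: 50% of 1,399 = 699.50, rounded up to 700; 701 present. Satisfied.
Vote: requires three-fourths of those present (701); 3/4 of 701 = 525.75, rounded up to 526, so 526 needed; 526 in favor. Satisfied.

Invalid — notice requirement not satisfied.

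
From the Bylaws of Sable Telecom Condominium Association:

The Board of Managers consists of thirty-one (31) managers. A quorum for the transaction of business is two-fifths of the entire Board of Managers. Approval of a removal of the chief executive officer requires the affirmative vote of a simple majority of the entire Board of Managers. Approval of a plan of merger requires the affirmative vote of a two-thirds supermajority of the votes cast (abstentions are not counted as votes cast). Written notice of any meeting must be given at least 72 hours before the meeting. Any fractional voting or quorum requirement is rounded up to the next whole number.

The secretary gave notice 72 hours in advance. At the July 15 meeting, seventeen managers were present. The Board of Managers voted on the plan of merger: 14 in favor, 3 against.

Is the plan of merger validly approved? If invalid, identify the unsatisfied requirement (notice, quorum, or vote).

Notice: 72 hours given; 72 required (72 ≥ 72). Satisfied.
Quorum: 17 present; quorum is 13. Satisfied.
Vote: the plan of merger requires two-thirds of the votes cast (17). 2/3 of 17 = 11.33, rounded up to 12, so 12 affirmative votes are needed; 14 voted in favor. Satisfied.

Valid — all requirements satisfied.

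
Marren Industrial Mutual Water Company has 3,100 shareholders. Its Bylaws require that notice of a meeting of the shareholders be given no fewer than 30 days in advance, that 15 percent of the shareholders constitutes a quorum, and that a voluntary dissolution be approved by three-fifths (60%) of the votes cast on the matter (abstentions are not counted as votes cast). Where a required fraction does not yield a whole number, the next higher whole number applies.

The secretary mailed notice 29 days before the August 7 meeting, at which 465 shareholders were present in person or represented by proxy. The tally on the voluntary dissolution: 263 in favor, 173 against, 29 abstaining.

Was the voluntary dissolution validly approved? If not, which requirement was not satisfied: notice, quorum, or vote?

Notice: 29 days given; 30 required. Not satisfied.
Quorum: 15% of 3,100 = 465; 465 present. Satisfied.
Vote: requires three-fifths of the votes cast (465 − 29 abstaining = 436); 3/5 of 436 = 261.60, rounded up to 262, so 262 needed; 263 in favor. Satisfied.

Invalid — notice requirement not satisfied.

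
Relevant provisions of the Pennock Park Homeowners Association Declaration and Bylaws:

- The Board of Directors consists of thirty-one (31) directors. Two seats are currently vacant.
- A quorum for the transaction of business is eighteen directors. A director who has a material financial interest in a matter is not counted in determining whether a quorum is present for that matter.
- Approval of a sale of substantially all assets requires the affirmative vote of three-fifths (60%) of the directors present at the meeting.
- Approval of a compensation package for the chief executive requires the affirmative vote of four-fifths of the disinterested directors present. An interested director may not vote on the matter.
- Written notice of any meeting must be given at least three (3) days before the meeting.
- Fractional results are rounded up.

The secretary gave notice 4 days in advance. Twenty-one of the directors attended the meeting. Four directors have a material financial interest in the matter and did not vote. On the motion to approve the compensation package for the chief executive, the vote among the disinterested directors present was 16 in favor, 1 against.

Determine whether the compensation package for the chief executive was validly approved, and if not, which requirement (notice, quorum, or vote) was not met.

Invalid — quorum requirement not satisfied.

Notice: 4 days given; 3 required (4 ≥ 3). Satisfied.
Quorum: 21 present, but the 4 interested directors do not count, leaving 17. Quorum is 18. Not satisfied.
Vote: the compensation package for the chief executive requires four-fifths of the disinterested directors present (21 − 4 = 17). 4/5 of 17 = 13.60, rounded up to 14, so 14 affirmative votes are needed; 16 voted in favor. Satisfied. (Moot — without a quorum no business can be validly transacted.)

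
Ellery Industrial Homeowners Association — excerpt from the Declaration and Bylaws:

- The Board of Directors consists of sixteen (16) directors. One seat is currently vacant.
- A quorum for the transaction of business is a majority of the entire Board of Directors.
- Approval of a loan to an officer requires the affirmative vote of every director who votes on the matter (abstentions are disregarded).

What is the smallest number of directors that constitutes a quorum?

A majority of 16 is 9.

9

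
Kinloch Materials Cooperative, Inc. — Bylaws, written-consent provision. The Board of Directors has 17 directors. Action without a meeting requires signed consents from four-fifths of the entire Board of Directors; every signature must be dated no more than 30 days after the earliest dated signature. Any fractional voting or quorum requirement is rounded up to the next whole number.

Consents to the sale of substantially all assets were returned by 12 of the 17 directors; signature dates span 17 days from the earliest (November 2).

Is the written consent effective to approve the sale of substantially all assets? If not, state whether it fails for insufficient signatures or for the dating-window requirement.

Not effective — insufficient signatures.

Signatures required: four-fifths of 17 — 4/5 of 17 = 13.60, rounded up to 14, so 14 needed; 12 signed. Insufficient.
Dating window: the latest signature is 17 days after the earliest; the limit is 30 days. Within the window.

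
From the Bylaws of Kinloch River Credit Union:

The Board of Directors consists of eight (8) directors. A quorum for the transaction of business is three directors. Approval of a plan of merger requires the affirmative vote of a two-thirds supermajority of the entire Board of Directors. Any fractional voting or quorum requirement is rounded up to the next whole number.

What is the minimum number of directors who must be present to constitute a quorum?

3

The quorum is fixed at 3.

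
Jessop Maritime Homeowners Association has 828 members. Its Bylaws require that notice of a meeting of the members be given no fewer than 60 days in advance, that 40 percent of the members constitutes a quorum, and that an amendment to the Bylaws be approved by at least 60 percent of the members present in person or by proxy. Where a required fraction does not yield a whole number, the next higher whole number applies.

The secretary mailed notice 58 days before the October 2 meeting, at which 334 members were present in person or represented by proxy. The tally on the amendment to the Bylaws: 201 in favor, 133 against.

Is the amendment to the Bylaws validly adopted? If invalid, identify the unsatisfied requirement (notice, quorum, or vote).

Notice: 58 days given; 60 required. Not satisfied.
Quorum: 40% of 828 = 331.20, rounded up to 332; 334 present. Satisfied.
Vote: requires three-fifths of those present (334); 3/5 of 334 = 200.40, rounded up to 201, so 201 needed; 201 in favor. Satisfied.

Invalid — notice requirement not satisfied.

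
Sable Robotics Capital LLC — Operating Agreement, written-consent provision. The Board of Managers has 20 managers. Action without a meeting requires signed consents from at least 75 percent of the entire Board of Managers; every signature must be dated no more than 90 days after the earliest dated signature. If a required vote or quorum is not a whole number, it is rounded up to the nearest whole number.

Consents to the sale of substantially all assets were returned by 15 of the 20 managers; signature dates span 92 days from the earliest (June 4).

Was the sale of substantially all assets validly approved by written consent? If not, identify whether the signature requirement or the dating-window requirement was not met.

Signatures required: at least 75 percent of 20 — 3/4 of 20 = 15, so 15 needed; 15 signed. Sufficient.
Dating window: the latest signature is 92 days after the earliest; the limit is 90 days. Outside the window.

Not effective — dating-window requirement not satisfied.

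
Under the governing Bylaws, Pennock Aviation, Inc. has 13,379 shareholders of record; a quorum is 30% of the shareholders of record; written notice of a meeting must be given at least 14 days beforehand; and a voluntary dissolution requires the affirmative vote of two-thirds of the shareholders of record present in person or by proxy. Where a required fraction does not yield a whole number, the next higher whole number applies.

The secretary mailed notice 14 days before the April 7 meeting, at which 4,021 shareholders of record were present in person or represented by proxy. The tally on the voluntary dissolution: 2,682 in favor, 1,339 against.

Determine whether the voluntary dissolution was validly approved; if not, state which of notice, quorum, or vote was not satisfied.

Valid — all requirements satisfied.

Notice: 14 days given; 14 required. Satisfied.
Quorum: 30% of 13,379 = 4,013.70, rounded up to 4,014; 4,021 present. Satisfied.
Vote: requires two-thirds of those present (4,021); 2/3 of 4021 = 2680.67, rounded up to 2681, so 2,681 needed; 2,682 in favor. Satisfied.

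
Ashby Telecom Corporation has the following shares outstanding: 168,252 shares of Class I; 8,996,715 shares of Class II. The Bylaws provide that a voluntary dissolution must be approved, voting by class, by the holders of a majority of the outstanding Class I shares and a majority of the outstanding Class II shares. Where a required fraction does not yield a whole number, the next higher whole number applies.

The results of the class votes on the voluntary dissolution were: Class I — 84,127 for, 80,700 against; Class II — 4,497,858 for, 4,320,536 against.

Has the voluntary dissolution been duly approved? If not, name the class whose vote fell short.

Class I: a majority of 168252 is 84127; 84,127 required, 84,127 in favor — approved.
Class II: a majority of 8996715 is 4498358; 4,498,358 required, 4,497,858 in favor — not approved.

Not approved — the Class II shares did not give the required vote.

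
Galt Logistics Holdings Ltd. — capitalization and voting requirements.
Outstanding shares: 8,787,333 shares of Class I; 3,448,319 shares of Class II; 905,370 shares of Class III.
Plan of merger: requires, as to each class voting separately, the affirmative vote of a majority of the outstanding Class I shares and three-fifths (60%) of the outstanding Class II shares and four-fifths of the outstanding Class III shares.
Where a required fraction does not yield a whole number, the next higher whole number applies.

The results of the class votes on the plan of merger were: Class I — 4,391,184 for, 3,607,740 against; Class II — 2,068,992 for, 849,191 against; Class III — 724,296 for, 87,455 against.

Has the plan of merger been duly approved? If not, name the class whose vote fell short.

Class I: a majority of 8787333 is 4393667; 4,393,667 required, 4,391,184 in favor — not approved.
Class II: 3/5 of 3448319 = 2068991.40, rounded up to 2068992; 2,068,992 required, 2,068,992 in favor — approved.
Class III: 4/5 of 905370 = 724296; 724,296 required, 724,296 in favor — approved.

Not approved — the Class I shares did not give the required vote.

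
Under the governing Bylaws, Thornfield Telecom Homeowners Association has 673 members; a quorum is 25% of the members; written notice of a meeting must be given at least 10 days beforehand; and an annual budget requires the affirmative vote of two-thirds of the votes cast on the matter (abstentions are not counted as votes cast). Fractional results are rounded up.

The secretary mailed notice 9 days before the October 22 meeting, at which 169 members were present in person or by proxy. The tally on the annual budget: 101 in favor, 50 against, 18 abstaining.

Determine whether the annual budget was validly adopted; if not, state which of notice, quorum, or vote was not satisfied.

Notice: 9 days given; 10 required. Not satisfied.
Quorum: 25% of 673 = 168.25, rounded up to 169; 169 present. Satisfied.
Vote: requires two-thirds of the votes cast (169 − 18 abstaining = 151); 2/3 of 151 = 100.67, rounded up to 101, so 101 needed; 101 in favor. Satisfied.

Invalid — notice requirement not satisfied.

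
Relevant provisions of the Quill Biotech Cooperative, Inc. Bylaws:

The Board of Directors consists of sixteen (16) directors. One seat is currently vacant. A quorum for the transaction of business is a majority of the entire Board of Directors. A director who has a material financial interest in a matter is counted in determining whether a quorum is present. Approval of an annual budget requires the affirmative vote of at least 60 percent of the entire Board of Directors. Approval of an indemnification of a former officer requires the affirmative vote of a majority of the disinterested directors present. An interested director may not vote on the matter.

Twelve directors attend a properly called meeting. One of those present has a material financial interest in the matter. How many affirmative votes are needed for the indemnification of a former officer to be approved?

The indemnification of a former officer requires a majority of the disinterested directors present (12 − 1 = 11).
A majority of 11 is 6.

6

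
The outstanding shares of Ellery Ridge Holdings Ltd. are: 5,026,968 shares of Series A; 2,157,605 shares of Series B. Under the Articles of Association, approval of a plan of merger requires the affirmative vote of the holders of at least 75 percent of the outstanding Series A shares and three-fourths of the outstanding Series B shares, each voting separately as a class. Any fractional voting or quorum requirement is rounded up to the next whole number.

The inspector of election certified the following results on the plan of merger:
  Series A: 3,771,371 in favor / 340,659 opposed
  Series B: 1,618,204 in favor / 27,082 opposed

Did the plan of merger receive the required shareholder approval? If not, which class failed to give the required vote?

Approved — every class gave the required vote.

Series A: 3/4 of 5026968 = 3770226; 3,770,226 required, 3,771,371 in favor — approved.
Series B: 3/4 of 2157605 = 1618203.75, rounded up to 1618204; 1,618,204 required, 1,618,204 in favor — approved.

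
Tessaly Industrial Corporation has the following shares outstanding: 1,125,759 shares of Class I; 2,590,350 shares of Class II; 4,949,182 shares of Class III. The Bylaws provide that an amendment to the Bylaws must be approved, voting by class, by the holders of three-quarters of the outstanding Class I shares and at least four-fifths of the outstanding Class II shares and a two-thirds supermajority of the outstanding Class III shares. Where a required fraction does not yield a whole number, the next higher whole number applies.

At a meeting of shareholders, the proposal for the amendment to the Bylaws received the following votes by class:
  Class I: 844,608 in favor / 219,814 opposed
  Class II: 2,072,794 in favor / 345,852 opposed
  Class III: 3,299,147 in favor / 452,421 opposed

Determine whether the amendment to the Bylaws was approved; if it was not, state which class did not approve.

Not approved — the Class III shares did not give the required vote.

Class I: 3/4 of 1125759 = 844319.25, rounded up to 844320; 844,320 required, 844,608 in favor — approved.
Class II: 4/5 of 2590350 = 2072280; 2,072,280 required, 2,072,794 in favor — approved.
Class III: 2/3 of 4949182 = 3299454.67, rounded up to 3299455; 3,299,455 required, 3,299,147 in favor — not approved.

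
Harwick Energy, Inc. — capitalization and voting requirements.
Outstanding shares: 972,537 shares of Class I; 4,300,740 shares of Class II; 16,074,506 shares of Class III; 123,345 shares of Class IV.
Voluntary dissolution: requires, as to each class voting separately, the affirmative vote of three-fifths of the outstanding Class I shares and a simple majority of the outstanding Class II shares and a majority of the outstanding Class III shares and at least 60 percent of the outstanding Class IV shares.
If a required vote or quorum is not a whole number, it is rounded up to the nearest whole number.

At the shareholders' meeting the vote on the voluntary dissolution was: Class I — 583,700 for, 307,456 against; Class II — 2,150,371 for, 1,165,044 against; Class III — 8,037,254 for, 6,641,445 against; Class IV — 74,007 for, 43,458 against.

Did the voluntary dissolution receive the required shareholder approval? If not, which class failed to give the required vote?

Approved — every class gave the required vote.

Class I: 3/5 of 972537 = 583522.20, rounded up to 583523; 583,523 required, 583,700 in favor — approved.
Class II: a majority of 4300740 is 2150371; 2,150,371 required, 2,150,371 in favor — approved.
Class III: a majority of 16074506 is 8037254; 8,037,254 required, 8,037,254 in favor — approved.
Class IV: 3/5 of 123345 = 74007; 74,007 required, 74,007 in favor — approved.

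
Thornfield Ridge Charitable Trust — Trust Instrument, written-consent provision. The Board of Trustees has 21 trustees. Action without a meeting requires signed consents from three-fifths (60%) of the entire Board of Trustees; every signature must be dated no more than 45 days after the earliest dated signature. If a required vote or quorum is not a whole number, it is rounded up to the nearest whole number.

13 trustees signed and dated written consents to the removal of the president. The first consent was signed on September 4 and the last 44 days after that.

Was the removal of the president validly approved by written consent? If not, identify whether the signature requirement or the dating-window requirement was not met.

Signatures required: three-fifths (60%) of 21 — 3/5 of 21 = 12.60, rounded up to 13, so 13 needed; 13 signed. Sufficient.
Dating window: the latest signature is 44 days after the earliest; the limit is 45 days. Within the window.

Effective — both the signature and dating-window requirements are satisfied.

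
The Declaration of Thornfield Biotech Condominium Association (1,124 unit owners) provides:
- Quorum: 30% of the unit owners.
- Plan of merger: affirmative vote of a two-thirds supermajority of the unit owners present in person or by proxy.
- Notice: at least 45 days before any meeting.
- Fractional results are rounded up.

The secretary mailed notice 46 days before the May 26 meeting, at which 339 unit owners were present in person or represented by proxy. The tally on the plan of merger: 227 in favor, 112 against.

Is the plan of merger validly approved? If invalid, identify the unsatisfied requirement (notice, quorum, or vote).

Valid — all requirements satisfied.

Notice: 46 days given; 45 required. Satisfied.
Quorum: 30% of 1,124 = 337.20, rounded up to 338; 339 present. Satisfied.
Vote: requires two-thirds of those present (339); 2/3 of 339 = 226, so 226 needed; 227 in favor. Satisfied.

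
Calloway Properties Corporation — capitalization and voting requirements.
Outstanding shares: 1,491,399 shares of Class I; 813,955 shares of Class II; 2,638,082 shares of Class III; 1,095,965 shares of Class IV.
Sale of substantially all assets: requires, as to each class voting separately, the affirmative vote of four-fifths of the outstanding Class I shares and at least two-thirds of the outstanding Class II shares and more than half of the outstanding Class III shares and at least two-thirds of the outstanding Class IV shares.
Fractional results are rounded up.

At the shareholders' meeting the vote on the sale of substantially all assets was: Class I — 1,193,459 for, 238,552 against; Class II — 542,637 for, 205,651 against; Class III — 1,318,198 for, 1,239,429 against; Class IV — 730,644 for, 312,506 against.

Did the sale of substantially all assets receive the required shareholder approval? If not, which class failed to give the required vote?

Not approved — the Class III shares did not give the required vote.

Class I: 4/5 of 1491399 = 1193119.20, rounded up to 1193120; 1,193,120 required, 1,193,459 in favor — approved.
Class II: 2/3 of 813955 = 542636.67, rounded up to 542637; 542,637 required, 542,637 in favor — approved.
Class III: a majority of 2638082 is 1319042; 1,319,042 required, 1,318,198 in favor — not approved.
Class IV: 2/3 of 1095965 = 730643.33, rounded up to 730644; 730,644 required, 730,644 in favor — approved.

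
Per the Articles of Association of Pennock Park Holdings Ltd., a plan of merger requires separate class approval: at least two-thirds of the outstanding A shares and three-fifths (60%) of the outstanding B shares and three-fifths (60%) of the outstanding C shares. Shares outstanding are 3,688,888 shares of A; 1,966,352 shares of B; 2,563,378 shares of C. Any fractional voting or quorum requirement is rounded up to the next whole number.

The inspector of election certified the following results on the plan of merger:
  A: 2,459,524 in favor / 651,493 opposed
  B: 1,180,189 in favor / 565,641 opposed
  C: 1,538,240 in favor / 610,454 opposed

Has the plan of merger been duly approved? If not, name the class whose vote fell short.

A: 2/3 of 3688888 = 2459258.67, rounded up to 2459259; 2,459,259 required, 2,459,524 in favor — approved.
B: 3/5 of 1966352 = 1179811.20, rounded up to 1179812; 1,179,812 required, 1,180,189 in favor — approved.
C: 3/5 of 2563378 = 1538026.80, rounded up to 1538027; 1,538,027 required, 1,538,240 in favor — approved.

Approved — every class gave the required vote.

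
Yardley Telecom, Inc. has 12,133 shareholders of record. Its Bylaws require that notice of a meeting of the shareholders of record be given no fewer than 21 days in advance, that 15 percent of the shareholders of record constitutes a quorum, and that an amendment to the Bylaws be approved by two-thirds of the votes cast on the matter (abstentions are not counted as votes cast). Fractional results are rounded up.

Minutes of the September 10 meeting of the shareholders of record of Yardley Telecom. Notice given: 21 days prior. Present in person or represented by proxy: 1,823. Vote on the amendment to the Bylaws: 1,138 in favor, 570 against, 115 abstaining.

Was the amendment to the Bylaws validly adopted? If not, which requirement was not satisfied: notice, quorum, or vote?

Invalid — vote requirement not satisfied.

Notice: 21 days given; 21 required. Satisfied.
Quorum: 15% of 12,133 = 1,819.95, rounded up to 1,820; 1,823 present. Satisfied.
Vote: requires two-thirds of the votes cast (1,823 − 115 abstaining = 1,708); 2/3 of 1708 = 1138.67, rounded up to 1139, so 1,139 needed; 1,138 in favor. Not satisfied.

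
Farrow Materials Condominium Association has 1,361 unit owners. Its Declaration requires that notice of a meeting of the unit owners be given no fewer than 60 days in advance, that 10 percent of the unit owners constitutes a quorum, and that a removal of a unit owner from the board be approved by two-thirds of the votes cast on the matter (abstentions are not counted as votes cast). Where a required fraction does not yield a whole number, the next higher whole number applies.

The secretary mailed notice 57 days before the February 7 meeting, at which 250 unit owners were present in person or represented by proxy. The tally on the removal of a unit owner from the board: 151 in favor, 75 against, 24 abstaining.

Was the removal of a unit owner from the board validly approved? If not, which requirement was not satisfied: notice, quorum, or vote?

Invalid — notice requirement not satisfied.

Notice: 57 days given; 60 required. Not satisfied.
Quorum: 10% of 1,361 = 136.10, rounded up to 137; 250 present. Satisfied.
Vote: requires two-thirds of the votes cast (250 − 24 abstaining = 226); 2/3 of 226 = 150.67, rounded up to 151, so 151 needed; 151 in favor. Satisfied.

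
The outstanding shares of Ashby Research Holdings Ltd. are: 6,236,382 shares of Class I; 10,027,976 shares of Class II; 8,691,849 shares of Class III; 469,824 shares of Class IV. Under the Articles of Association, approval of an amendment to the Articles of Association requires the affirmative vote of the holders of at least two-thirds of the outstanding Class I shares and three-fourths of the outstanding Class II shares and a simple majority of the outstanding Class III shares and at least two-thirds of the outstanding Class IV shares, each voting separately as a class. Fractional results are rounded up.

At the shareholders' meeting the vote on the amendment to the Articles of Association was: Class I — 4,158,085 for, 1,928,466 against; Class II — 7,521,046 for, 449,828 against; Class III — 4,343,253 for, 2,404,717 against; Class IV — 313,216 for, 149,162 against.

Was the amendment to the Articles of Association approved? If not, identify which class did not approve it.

Not approved — the Class III shares did not give the required vote.

Class I: 2/3 of 6236382 = 4157588; 4,157,588 required, 4,158,085 in favor — approved.
Class II: 3/4 of 10027976 = 7520982; 7,520,982 required, 7,521,046 in favor — approved.
Class III: a majority of 8691849 is 4345925; 4,345,925 required, 4,343,253 in favor — not approved.
Class IV: 2/3 of 469824 = 313216; 313,216 required, 313,216 in favor — approved.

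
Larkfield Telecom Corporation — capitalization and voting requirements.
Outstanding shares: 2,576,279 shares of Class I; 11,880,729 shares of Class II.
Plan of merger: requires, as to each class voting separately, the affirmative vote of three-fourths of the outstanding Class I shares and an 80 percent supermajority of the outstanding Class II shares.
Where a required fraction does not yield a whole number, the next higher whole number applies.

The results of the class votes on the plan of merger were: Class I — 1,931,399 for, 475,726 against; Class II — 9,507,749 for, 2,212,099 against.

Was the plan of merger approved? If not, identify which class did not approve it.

Not approved — the Class I shares did not give the required vote.

Class I: 3/4 of 2576279 = 1932209.25, rounded up to 1932210; 1,932,210 required, 1,931,399 in favor — not approved.
Class II: 4/5 of 11880729 = 9504583.20, rounded up to 9504584; 9,504,584 required, 9,507,749 in favor — approved.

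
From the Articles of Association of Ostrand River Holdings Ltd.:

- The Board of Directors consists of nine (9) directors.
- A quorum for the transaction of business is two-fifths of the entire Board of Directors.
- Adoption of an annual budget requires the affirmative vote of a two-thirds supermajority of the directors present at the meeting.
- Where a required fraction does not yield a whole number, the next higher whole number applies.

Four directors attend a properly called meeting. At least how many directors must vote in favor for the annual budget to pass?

The annual budget requires two-thirds of the directors present (4).
2/3 of 4 = 2.67, rounded up to 3.

3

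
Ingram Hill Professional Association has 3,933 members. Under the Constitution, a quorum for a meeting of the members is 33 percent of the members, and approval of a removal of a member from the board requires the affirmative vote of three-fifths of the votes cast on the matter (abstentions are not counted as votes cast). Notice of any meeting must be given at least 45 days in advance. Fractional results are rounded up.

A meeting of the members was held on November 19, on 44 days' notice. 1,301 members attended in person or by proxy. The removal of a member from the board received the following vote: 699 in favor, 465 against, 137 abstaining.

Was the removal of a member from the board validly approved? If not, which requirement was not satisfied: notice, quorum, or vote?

Notice: 44 days given; 45 required. Not satisfied.
Quorum: 33% of 3,933 = 1,297.89, rounded up to 1,298; 1,301 present. Satisfied.
Vote: requires three-fifths of the votes cast (1,301 − 137 abstaining = 1,164); 3/5 of 1164 = 698.40, rounded up to 699, so 699 needed; 699 in favor. Satisfied.

Invalid — notice requirement not satisfied.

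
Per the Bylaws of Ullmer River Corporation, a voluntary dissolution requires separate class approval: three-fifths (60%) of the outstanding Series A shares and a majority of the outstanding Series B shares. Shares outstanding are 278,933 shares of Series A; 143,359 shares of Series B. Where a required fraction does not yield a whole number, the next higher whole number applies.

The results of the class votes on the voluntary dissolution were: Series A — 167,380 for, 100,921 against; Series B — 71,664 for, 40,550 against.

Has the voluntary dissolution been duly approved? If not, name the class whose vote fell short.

Not approved — the Series B shares did not give the required vote.

Series A: 3/5 of 278933 = 167359.80, rounded up to 167360; 167,360 required, 167,380 in favor — approved.
Series B: a majority of 143359 is 71680; 71,680 required, 71,664 in favor — not approved.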